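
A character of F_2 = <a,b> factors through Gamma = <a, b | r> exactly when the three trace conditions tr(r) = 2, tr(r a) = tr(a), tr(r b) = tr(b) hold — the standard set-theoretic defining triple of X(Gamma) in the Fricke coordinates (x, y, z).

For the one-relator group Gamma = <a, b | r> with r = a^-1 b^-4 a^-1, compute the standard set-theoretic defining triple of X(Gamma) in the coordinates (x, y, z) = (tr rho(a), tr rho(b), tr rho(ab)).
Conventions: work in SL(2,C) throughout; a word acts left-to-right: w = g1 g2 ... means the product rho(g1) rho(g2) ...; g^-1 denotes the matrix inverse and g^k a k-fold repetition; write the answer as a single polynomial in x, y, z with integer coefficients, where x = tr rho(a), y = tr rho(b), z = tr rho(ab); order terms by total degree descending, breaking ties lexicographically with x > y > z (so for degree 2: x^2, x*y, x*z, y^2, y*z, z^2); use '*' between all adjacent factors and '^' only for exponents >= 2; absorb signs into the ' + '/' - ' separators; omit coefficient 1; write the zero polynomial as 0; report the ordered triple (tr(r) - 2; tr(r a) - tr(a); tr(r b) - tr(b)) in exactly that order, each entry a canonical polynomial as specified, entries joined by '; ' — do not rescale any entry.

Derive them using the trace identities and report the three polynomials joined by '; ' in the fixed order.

apply: tr(b^-1) = tr(b) = y
tr(b^-1 a) = tr(a)*tr(b) - tr(a b) = x*y - z
tr(b^-1 a^-1) = tr(b^-1)*tr(a) - tr(b^-1 a) = z
tr(a^-1 b^-2) = tr(b^-1 a^-1)*tr(b) - tr(b^-1 a^-1 b) = y*z - x
tr(a^-1 b^-3) = tr(a^-1 b^-2)*tr(b) - tr(a^-1 b^-1) = y^2*z - x*y - z
apply: tr(b^-2) = tr(b^-1)*tr(b) - tr(1) = y^2 - 2
tr(b^-3) = tr(b^-2)*tr(b) - tr(b^-1) = y^3 - 3*y
tr(b^-1 a^-2 b^-2) = tr(a^-1 b^-3)*tr(a) - tr(a^-1 b^-3 a) = x*y^2*z - x^2*y - y^3 - x*z + 3*y
tr(b^-1 a^-2 b^-1) = tr(a^-1 b^-2)*tr(a) - tr(a^-1 b^-2 a) = x*y*z - x^2 - y^2 + 2
tr(a^-1 b^-4 a^-1) = tr(b^-1 a^-2 b^-2)*tr(b) - tr(b^-1 a^-2 b^-1) = x*y^3*z - x^2*y^2 - y^4 - 2*x*y*z + x^2 + 4*y^2 - 2
tr(a^-1 b^-4) = tr(a^-1 b^-3)*tr(b) - tr(a^-1 b^-2)   [inverse elimination on b] = y^3*z - x*y^2 - 2*y*z + x
tr(b^-2 a) = tr(a b^-1)*tr(b) - tr(a)   [inverse elimination on b] = x*y^2 - y*z - x
tr(a b a) = tr(a)*tr(b a) - tr(b)   [square of a] = x*z - y
apply: tr(a b a b) = tr(a b)*tr(a b) - tr(1)   [split at a repeated a] = z^2 - 2
tr(b^-1 a b a) = tr(a b a)*tr(b) - tr(a b a b)   [inverse elimination on b] = x*y*z - y^2 - z^2 + 2
tr(b^-2 a b a) = tr(b^-1 a b a)*tr(b) - tr(b^-1 a b a b)   [inverse elimination on b] = x*y^2*z - y^3 - y*z^2 - x*z + 3*y
tr(b^-3 a b a) = tr(b^-2 a b a)*tr(b) - tr(b^-2 a b a b)   [inverse elimination on b] = x*y^3*z - y^4 - y^2*z^2 - 2*x*y*z + 4*y^2 + z^2 - 2
use: tr(b a^-1 b^-3 a) = tr(b^-3 a b)*tr(a) - tr(b^-3 a b a)   [inverse elimination on a] = -x*y^3*z + x^2*y^2 + y^4 + y^2*z^2 + x*y*z - x^2 - 4*y^2 - z^2 + 2
tr(b^-3 a^-1 b a^-1) = tr(b a^-1 b^-3)*tr(a) - tr(b a^-1 b^-3 a)   [inverse elimination on a] = x*y^3*z - x^2*y^2 - y^4 - y^2*z^2 + 4*y^2 + z^2 - 2
apply: tr(a^-1 b a^-1) = tr(a^-1 b)*tr(a) - tr(a^-1 b a)   [inverse elimination on a] = x^2*y - x*z - y
use: tr(b^-2 a^-1 b a^-1) = tr(b^-1 a^-1 b a^-1)*tr(b) - tr(b^-1 a^-1 b a^-1 b)   [inverse elimination on b] = x*y^2*z - x^2*y - y^3 - y*z^2 + x*z + 3*y
apply: tr(a^-1 b^-4 a^-1 b) = tr(b^-3 a^-1 b a^-1)*tr(b) - tr(b^-3 a^-1 b a^-1 b)   [inverse elimination on b] = x*y^4*z - x^2*y^3 - y^5 - y^3*z^2 - x*y^2*z + x^2*y + 5*y^3 + 2*y*z^2 - x*z - 5*y
assemble the triple (tr(r) - 2; tr(r a) - x; tr(r b) - y)

x*y^3*z - x^2*y^2 - y^4 - 2*x*y*z + x^2 + 4*y^2 - 4; y^3*z - x*y^2 - 2*y*z; x*y^4*z - x^2*y^3 - y^5 - y^3*z^2 - x*y^2*z + x^2*y + 5*y^3 + 2*y*z^2 - x*z - 6*y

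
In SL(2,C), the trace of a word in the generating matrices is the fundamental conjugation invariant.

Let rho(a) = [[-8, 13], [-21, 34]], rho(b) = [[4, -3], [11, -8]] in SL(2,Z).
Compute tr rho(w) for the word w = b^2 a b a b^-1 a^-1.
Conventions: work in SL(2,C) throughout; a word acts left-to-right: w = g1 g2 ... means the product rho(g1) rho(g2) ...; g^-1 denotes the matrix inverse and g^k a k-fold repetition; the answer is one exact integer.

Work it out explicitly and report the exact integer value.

rho(b) = [[4, -3], [11, -8]]
... * rho(b) = [[4, -3], [11, -8]]  ->  [[-17, 12], [-44, 31]]
... * rho(a) = [[-8, 13], [-21, 34]]  ->  [[-116, 187], [-299, 482]]
... * rho(b) = [[4, -3], [11, -8]]  ->  [[1593, -1148], [4106, -2959]]
... * rho(a) = [[-8, 13], [-21, 34]]  ->  [[11364, -18323], [29291, -47228]]
... * rho(b^-1) = [[-8, 3], [-11, 4]]  ->  [[110641, -39200], [285180, -101039]]
... * rho(a^-1) = [[34, -13], [21, -8]]  ->  [[2938594, -1124733], [7574301, -2899028]]
tr = 2938594 + -2899028 = 39566

39566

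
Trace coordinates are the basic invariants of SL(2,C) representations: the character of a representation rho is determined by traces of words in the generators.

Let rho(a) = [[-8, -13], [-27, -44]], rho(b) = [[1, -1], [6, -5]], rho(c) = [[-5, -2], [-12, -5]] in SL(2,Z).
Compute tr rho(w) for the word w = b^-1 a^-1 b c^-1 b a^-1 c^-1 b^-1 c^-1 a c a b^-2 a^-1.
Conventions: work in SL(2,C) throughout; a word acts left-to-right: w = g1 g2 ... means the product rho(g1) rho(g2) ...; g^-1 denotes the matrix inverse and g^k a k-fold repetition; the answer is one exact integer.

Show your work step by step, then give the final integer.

98372425375346

rho(b^-1) = [[-5, 1], [-6, 1]]
... * rho(a^-1) = [[-44, 13], [27, -8]]  ->  [[247, -73], [291, -86]]
... * rho(b) = [[1, -1], [6, -5]]  ->  [[-191, 118], [-225, 139]]
... * rho(c^-1) = [[-5, 2], [12, -5]]  ->  [[2371, -972], [2793, -1145]]
... * rho(b) = [[1, -1], [6, -5]]  ->  [[-3461, 2489], [-4077, 2932]]
... * rho(a^-1) = [[-44, 13], [27, -8]]  ->  [[219487, -64905], [258552, -76457]]
... * rho(c^-1) = [[-5, 2], [12, -5]]  ->  [[-1876295, 763499], [-2210244, 899389]]
... * rho(b^-1) = [[-5, 1], [-6, 1]]  ->  [[4800481, -1112796], [5654886, -1310855]]
... * rho(c^-1) = [[-5, 2], [12, -5]]  ->  [[-37355957, 15164942], [-44004690, 17864047]]
... * rho(a) = [[-8, -13], [-27, -44]]  ->  [[-110605778, -181630007], [-130291749, -213957098]]
... * rho(c) = [[-5, -2], [-12, -5]]  ->  [[2732588974, 1129361591], [3218943921, 1330368988]]
... * rho(a) = [[-8, -13], [-27, -44]]  ->  [[-52353474749, -85215566666], [-61671514044, -100382506445]]
... * rho(b^-1) = [[-5, 1], [-6, 1]]  ->  [[773060773741, -137569041415], [910652608890, -162054020489]]
... * rho(b^-1) = [[-5, 1], [-6, 1]]  ->  [[-3039889620215, 635491732326], [-3580938921516, 748598588401]]
... * rho(a^-1) = [[-44, 13], [27, -8]]  ->  [[150913420062262, -44602498921403], [177773474433531, -52540994686916]]
tr = 150913420062262 + -52540994686916 = 98372425375346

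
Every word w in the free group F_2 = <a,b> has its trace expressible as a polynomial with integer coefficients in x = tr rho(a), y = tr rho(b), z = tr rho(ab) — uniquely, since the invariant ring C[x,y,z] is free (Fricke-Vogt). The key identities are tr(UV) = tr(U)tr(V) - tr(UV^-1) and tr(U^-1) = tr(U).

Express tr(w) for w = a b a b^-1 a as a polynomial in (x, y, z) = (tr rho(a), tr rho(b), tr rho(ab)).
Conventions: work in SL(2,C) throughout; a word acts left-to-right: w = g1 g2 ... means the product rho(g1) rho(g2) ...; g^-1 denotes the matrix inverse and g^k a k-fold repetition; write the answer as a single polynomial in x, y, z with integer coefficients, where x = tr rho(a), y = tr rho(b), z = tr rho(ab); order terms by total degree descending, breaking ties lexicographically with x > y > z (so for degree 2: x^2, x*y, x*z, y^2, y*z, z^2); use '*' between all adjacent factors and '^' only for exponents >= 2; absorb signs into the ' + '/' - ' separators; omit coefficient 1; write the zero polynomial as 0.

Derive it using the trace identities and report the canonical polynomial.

x^2*y*z - x*y^2 - x*z^2 + x

tr(b a^2) = tr(a) tr(b a) - tr(b) = x*z - y
and tr(a^2 b a) = tr(a) tr(b a^2) - tr(b a) = x^2*z - x*y - z
tr(b a b a) = tr(b a) tr(b a) - tr(1)   [split at repeated b] = z^2 - 2
next, tr(b a b) = tr(b) tr(a b) - tr(a) = y*z - x
and tr(a^2 b a b) = tr(a) tr(b a b a) - tr(b a b) = x*z^2 - y*z - x
tr(a b a b^-1 a) = tr(a^2 b a) tr(b) - tr(a^2 b a b) = x^2*y*z - x*y^2 - x*z^2 + x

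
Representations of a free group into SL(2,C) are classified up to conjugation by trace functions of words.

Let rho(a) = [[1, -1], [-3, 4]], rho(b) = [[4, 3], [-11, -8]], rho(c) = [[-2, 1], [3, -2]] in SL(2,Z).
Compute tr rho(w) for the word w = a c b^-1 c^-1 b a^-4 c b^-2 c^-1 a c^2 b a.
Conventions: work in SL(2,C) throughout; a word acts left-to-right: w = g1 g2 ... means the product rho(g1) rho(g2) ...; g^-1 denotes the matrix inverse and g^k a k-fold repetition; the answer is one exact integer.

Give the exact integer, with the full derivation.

rho(a) = [[1, -1], [-3, 4]]
... * rho(c) = [[-2, 1], [3, -2]]  ->  [[-5, 3], [18, -11]]
... * rho(b^-1) = [[-8, -3], [11, 4]]  ->  [[73, 27], [-265, -98]]
... * rho(c^-1) = [[-2, -1], [-3, -2]]  ->  [[-227, -127], [824, 461]]
... * rho(b) = [[4, 3], [-11, -8]]  ->  [[489, 335], [-1775, -1216]]
... * rho(a^-1) = [[4, 1], [3, 1]]  ->  [[2961, 824], [-10748, -2991]]
... * rho(a^-1) = [[4, 1], [3, 1]]  ->  [[14316, 3785], [-51965, -13739]]
... * rho(a^-1) = [[4, 1], [3, 1]]  ->  [[68619, 18101], [-249077, -65704]]
... * rho(a^-1) = [[4, 1], [3, 1]]  ->  [[328779, 86720], [-1193420, -314781]]
... * rho(c) = [[-2, 1], [3, -2]]  ->  [[-397398, 155339], [1442497, -563858]]
... * rho(b^-1) = [[-8, -3], [11, 4]]  ->  [[4887913, 1813550], [-17742414, -6582923]]
... * rho(b^-1) = [[-8, -3], [11, 4]]  ->  [[-19154254, -7409539], [69527159, 26895550]]
... * rho(c^-1) = [[-2, -1], [-3, -2]]  ->  [[60537125, 33973332], [-219740968, -123318259]]
... * rho(a) = [[1, -1], [-3, 4]]  ->  [[-41382871, 75356203], [150213809, -273532068]]
... * rho(c) = [[-2, 1], [3, -2]]  ->  [[308834351, -192095277], [-1121023822, 697277945]]
... * rho(c) = [[-2, 1], [3, -2]]  ->  [[-1193954533, 693024905], [4333881479, -2515579712]]
... * rho(b) = [[4, 3], [-11, -8]]  ->  [[-12399092087, -9126062839], [45006902748, 33126282133]]
... * rho(a) = [[1, -1], [-3, 4]]  ->  [[14979096430, -24105159269], [-54371943651, 87498225784]]
tr = 14979096430 + 87498225784 = 102477322214

102477322214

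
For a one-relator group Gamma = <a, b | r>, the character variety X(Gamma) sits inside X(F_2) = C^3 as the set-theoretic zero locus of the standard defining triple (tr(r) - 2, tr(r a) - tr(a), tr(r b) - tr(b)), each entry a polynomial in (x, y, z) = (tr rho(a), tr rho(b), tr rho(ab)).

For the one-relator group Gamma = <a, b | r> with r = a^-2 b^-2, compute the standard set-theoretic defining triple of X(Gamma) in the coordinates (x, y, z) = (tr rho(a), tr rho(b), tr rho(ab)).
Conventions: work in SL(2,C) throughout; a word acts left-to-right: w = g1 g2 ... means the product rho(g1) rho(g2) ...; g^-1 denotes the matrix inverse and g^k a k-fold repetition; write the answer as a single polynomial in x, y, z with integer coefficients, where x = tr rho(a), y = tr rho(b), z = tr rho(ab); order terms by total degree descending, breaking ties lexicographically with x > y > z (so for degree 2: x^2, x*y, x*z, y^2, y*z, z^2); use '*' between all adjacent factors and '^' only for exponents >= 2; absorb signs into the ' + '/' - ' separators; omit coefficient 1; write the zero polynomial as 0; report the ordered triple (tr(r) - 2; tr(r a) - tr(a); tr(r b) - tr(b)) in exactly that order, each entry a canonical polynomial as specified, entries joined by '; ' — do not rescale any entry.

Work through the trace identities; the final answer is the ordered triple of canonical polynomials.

x*y*z - x^2 - y^2; y*z - 2*x; x*z - 2*y

tr(a^-1) = tr(a) = x
reduce: tr(a^-1 b) = tr(b) tr(a) - tr(b a)   [inverse elimination on a] = x*y - z
so tr(a^-1 b^-1) = tr(a^-1) tr(b) - tr(a^-1 b)   [inverse elimination on b] = z
tr(b^-1 a^-2) = tr(a^-1 b^-1) tr(a) - tr(a^-1 b^-1 a)   [inverse elimination on a] = x*z - y
so tr(a^-2) = tr(a^-1) tr(a) - tr(1)   [inverse elimination on a] = x^2 - 2
tr(a^-2 b^-2) = tr(b^-1 a^-2) tr(b) - tr(b^-1 a^-2 b)   [inverse elimination on b] = x*y*z - x^2 - y^2 + 2
tr(a^-1 b^-2) = tr(a^-1 b^-1) tr(b) - tr(a^-1)   [inverse elimination on b] = y*z - x
assemble the triple (tr(r) - 2; tr(r a) - x; tr(r b) - y)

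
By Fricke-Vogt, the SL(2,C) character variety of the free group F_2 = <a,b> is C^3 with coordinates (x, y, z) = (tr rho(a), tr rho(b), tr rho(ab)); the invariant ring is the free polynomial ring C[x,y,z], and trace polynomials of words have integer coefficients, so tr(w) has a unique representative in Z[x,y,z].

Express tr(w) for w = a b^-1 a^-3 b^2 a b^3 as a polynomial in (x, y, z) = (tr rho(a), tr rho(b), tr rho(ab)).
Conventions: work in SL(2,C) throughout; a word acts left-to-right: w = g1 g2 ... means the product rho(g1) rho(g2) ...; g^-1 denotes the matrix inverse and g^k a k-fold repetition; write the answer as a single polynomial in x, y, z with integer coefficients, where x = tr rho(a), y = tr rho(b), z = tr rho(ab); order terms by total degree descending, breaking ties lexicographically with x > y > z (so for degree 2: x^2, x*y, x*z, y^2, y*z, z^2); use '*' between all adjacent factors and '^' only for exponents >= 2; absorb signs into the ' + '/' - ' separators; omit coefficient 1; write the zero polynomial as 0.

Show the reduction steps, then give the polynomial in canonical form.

tr(a b^2) = tr(b) * tr(a b) - tr(a) = y*z - x
so tr(a b^3) = tr(b) * tr(a b^2) - tr(a b) = y^2*z - x*y - z
tr(b^2 a b^2) = tr(b) * tr(a b^3) - tr(a b^2) = y^3*z - x*y^2 - 2*y*z + x
reduce: tr(b^2 a b^3) = tr(b) * tr(b^2 a b^2) - tr(b^2 a b) = y^4*z - x*y^3 - 3*y^2*z + 2*x*y + z
reduce: tr(a b a b) = tr(a b) * tr(a b) - tr(1) = z^2 - 2
reduce: tr(a b a) = tr(a) * tr(b a) - tr(b) = x*z - y
so tr(b a b a b) = tr(b) * tr(a b a b) - tr(a b a) = y*z^2 - x*z - y
so tr(a b^3 a b) = tr(b) * tr(b a b a b) - tr(b a b a) = y^2*z^2 - x*y*z - y^2 - z^2 + 2
tr(b^2) = tr(b) * tr(b) - tr(1) = y^2 - 2
tr(b^3) = tr(b) * tr(b^2) - tr(b) = y^3 - 3*y
so tr(a b^3 a) = tr(a) * tr(b^3 a) - tr(b^3) = x*y^2*z - x^2*y - y^3 - x*z + 3*y
tr(b^2 a b^3 a) = tr(b) * tr(a b^3 a b) - tr(a b^3 a) = y^3*z^2 - 2*x*y^2*z + x^2*y - y*z^2 + x*z - y
reduce: tr(a^-1 b^2 a b^3) = tr(b^2 a b^3) * tr(a) - tr(b^2 a b^3 a) = x*y^4*z - x^2*y^3 - y^3*z^2 - x*y^2*z + x^2*y + y*z^2 + y
reduce: tr(b^2 a b^3 a b) = tr(b) * tr(b a b^3 a b) - tr(b a b^3 a) = y^4*z^2 - 2*x*y^3*z + x^2*y^2 - 2*y^2*z^2 + 2*x*y*z + z^2 - 2
so tr(a b a b a b) = tr(b a b a) * tr(b a) - tr(a b) = z^3 - 3*z
reduce: tr(a b a b a) = tr(a) * tr(b a b a) - tr(b a b) = x*z^2 - y*z - x
tr(a b a b a b^2) = tr(b) * tr(a b a b a b) - tr(a b a b a) = y*z^3 - x*z^2 - 2*y*z + x
reduce: tr(a b^3 a b a b) = tr(b) * tr(a b a b a b^2) - tr(a b a b a b) = y^2*z^3 - x*y*z^2 - 2*y^2*z - z^3 + x*y + 3*z
reduce: tr(b a b a^2 b) = tr(a) * tr(b^2 a b a) - tr(b^2 a b) = x*y*z^2 - x^2*z - y^2*z + z
reduce: tr(a b^3 a b a) = tr(b) * tr(b a b a^2 b) - tr(b a b a^2) = x*y^2*z^2 - x^2*y*z - y^3*z - x*z^2 + 2*y*z + x
tr(b^2 a b^3 a b a) = tr(b) * tr(a b^3 a b a b) - tr(a b^3 a b a) = y^3*z^3 - 2*x*y^2*z^2 + x^2*y*z - y^3*z - y*z^3 + x*y^2 + x*z^2 + y*z - x
tr(a^-1 b^2 a b^3 a b) = tr(b^2 a b^3 a b) * tr(a) - tr(b^2 a b^3 a b a) = x*y^4*z^2 - 2*x^2*y^3*z - y^3*z^3 + x^3*y^2 + x^2*y*z + y^3*z + y*z^3 - x*y^2 - y*z - x
tr(a^-2 b^2 a b^3 a b) = tr(a^-1 b^2 a b^3 a b) * tr(a) - tr(a^-1 b^2 a b^3 a b a) = x^2*y^4*z^2 - 2*x^3*y^3*z - x*y^3*z^3 + x^4*y^2 - y^4*z^2 + x^3*y*z + 3*x*y^3*z + x*y*z^3 - 2*x^2*y^2 + 2*y^2*z^2 - 3*x*y*z - x^2 - z^2 + 2
tr(a^-2 b^2 a b^3 a b^-1) = tr(a^-2 b^2 a b^3 a) * tr(b) - tr(a^-2 b^2 a b^3 a b) = -x^2*y^4*z^2 + 2*x^3*y^3*z + x*y^5*z + x*y^3*z^3 - x^4*y^2 - x^2*y^4 - x^3*y*z - 4*x*y^3*z - x*y*z^3 + 3*x^2*y^2 - y^2*z^2 + 3*x*y*z + x^2 + y^2 + z^2 - 2
reduce: tr(a^-1 b^2 a b^3 a b^-1) = tr(a^-1 b^2 a b^3 a) * tr(b) - tr(a^-1 b^2 a b^3 a b) = -x*y^4*z^2 + 2*x^2*y^3*z + y^5*z + y^3*z^3 - x^3*y^2 - x*y^4 - x^2*y*z - 4*y^3*z - y*z^3 + 3*x*y^2 + 2*y*z + x
tr(a b^-1 a^-3 b^2 a b^3) = tr(a^-2 b^2 a b^3 a b^-1) * tr(a) - tr(a^-2 b^2 a b^3 a b^-1 a) = -x^3*y^4*z^2 + 2*x^4*y^3*z + x^2*y^5*z + x^2*y^3*z^3 - x^5*y^2 - x^3*y^4 + x*y^4*z^2 - x^4*y*z - 6*x^2*y^3*z - x^2*y*z^3 - y^5*z - y^3*z^3 + 4*x^3*y^2 + x*y^4 - x*y^2*z^2 + 4*x^2*y*z + 4*y^3*z + y*z^3 + x^3 - 2*x*y^2 + x*z^2 - 2*y*z - 3*x

-x^3*y^4*z^2 + 2*x^4*y^3*z + x^2*y^5*z + x^2*y^3*z^3 - x^5*y^2 - x^3*y^4 + x*y^4*z^2 - x^4*y*z - 6*x^2*y^3*z - x^2*y*z^3 - y^5*z - y^3*z^3 + 4*x^3*y^2 + x*y^4 - x*y^2*z^2 + 4*x^2*y*z + 4*y^3*z + y*z^3 + x^3 - 2*x*y^2 + x*z^2 - 2*y*z - 3*x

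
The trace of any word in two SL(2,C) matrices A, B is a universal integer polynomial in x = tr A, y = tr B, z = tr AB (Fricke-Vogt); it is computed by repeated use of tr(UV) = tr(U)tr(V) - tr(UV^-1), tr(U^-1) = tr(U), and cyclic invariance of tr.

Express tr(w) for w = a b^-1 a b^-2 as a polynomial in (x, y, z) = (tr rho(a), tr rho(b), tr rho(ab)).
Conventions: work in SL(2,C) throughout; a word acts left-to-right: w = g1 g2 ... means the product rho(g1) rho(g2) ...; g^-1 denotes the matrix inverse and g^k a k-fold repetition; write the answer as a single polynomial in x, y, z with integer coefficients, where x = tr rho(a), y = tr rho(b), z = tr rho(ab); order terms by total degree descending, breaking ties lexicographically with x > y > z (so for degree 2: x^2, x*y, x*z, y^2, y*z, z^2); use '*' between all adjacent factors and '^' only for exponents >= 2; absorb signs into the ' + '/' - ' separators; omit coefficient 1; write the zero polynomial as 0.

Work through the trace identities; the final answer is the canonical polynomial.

tr(a^2) = tr(a)*tr(a) - tr(1) = x^2 - 2
tr(a^2 b) = tr(a)*tr(b a) - tr(b) = x*z - y
tr(a^2 b^-1) = tr(a^2)*tr(b) - tr(a^2 b) = x^2*y - x*z - y
tr(a b^-2 a) = tr(a^2 b^-1)*tr(b) - tr(a^2) = x^2*y^2 - x*y*z - x^2 - y^2 + 2
tr(a b a b) = tr(b a)*tr(b a) - tr(1) = z^2 - 2
tr(a b a b^-1) = tr(a b a)*tr(b) - tr(a b a b) = x*y*z - y^2 - z^2 + 2
tr(a b^-2 a b) = tr(a b a b^-1)*tr(b) - tr(a b a) = x*y^2*z - y^3 - y*z^2 - x*z + 3*y
tr(a b^-1 a b^-2) = tr(a b^-2 a)*tr(b) - tr(a b^-2 a b) = x^2*y^3 - 2*x*y^2*z - x^2*y + y*z^2 + x*z - y

x^2*y^3 - 2*x*y^2*z - x^2*y + y*z^2 + x*z - y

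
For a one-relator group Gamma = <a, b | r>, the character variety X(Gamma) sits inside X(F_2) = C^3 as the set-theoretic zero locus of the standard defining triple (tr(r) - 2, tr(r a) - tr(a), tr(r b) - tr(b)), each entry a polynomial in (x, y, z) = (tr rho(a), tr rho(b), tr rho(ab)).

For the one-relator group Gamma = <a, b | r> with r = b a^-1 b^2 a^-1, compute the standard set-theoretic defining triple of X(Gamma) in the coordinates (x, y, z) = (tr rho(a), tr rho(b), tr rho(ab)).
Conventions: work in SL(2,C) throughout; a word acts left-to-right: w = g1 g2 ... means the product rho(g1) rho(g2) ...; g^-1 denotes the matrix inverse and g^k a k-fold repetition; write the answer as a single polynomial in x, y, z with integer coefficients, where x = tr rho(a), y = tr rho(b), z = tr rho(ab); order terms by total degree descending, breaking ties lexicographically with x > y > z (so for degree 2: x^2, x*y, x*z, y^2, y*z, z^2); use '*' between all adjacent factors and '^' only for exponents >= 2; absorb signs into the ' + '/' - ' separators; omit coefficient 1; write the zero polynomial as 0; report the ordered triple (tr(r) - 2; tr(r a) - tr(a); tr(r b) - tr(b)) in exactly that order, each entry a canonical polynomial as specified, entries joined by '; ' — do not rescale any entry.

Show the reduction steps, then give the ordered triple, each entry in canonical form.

trace(b^2) = trace(b)*trace(b) - trace(1) = y^2 - 2
trace(b^3) = trace(b)*trace(b^2) - trace(b) = y^3 - 3*y
so trace(a b^2) = trace(b)*trace(a b) - trace(a) = y*z - x
reduce: trace(b^3 a) = trace(b)*trace(a b^2) - trace(a b) = y^2*z - x*y - z
reduce: trace(b a^-1 b^2) = trace(b^3)*trace(a) - trace(b^3 a) = x*y^3 - y^2*z - 2*x*y + z
trace(a b a b) = trace(a b)*trace(a b) - trace(1)   [split at repeated a] = z^2 - 2
trace(a b a) = trace(a)*trace(b a) - trace(b) = x*z - y
so trace(b^2 a b a) = trace(b)*trace(a b a b) - trace(a b a) = y*z^2 - x*z - y
trace(b a^-1 b^2 a) = trace(b^2 a b)*trace(a) - trace(b^2 a b a) = x*y^2*z - x^2*y - y*z^2 + y
so trace(b a^-1 b^2 a^-1) = trace(b a^-1 b^2)*trace(a) - trace(b a^-1 b^2 a) = x^2*y^3 - 2*x*y^2*z - x^2*y + y*z^2 + x*z - y
trace(b^4) = trace(b)*trace(b^3) - trace(b^2) = y^4 - 4*y^2 + 2
trace(b^4 a) = trace(b)*trace(b^2 a b) - trace(b^2 a) = y^3*z - x*y^2 - 2*y*z + x
so trace(b^2 a^-1 b^2) = trace(b^4)*trace(a) - trace(b^4 a) = x*y^4 - y^3*z - 3*x*y^2 + 2*y*z + x
trace(a^2) = trace(a)*trace(a) - trace(1) = x^2 - 2
reduce: trace(a b^2 a) = trace(b)*trace(a^2 b) - trace(a^2) = x*y*z - x^2 - y^2 + 2
reduce: trace(b^2 a b^2 a) = trace(b)*trace(a b^2 a b) - trace(a b^2 a) = y^2*z^2 - 2*x*y*z + x^2 - 2
so trace(b^2 a^-1 b^2 a) = trace(b^2 a b^2)*trace(a) - trace(b^2 a b^2 a) = x*y^3*z - x^2*y^2 - y^2*z^2 + 2
so trace(b a^-1 b^2 a^-1 b) = trace(b^2 a^-1 b^2)*trace(a) - trace(b^2 a^-1 b^2 a) = x^2*y^4 - 2*x*y^3*z - 2*x^2*y^2 + y^2*z^2 + 2*x*y*z + x^2 - 2
assemble the triple (trace(r) - 2; trace(r a) - x; trace(r b) - y)

x^2*y^3 - 2*x*y^2*z - x^2*y + y*z^2 + x*z - y - 2; x*y^3 - y^2*z - 2*x*y - x + z; x^2*y^4 - 2*x*y^3*z - 2*x^2*y^2 + y^2*z^2 + 2*x*y*z + x^2 - y - 2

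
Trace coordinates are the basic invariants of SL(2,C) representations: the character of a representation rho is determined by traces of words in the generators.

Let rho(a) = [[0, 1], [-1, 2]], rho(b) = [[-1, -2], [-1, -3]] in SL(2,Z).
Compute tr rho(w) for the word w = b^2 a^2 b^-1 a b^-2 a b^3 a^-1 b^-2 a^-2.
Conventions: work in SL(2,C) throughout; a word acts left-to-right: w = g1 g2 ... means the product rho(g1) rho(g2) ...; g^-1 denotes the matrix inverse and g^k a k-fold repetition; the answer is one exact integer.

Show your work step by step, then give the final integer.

11240

rho(b) = [[-1, -2], [-1, -3]]
... * rho(b) = [[-1, -2], [-1, -3]]  ->  [[3, 8], [4, 11]]
... * rho(a) = [[0, 1], [-1, 2]]  ->  [[-8, 19], [-11, 26]]
... * rho(a) = [[0, 1], [-1, 2]]  ->  [[-19, 30], [-26, 41]]
... * rho(b^-1) = [[-3, 2], [1, -1]]  ->  [[87, -68], [119, -93]]
... * rho(a) = [[0, 1], [-1, 2]]  ->  [[68, -49], [93, -67]]
... * rho(b^-1) = [[-3, 2], [1, -1]]  ->  [[-253, 185], [-346, 253]]
... * rho(b^-1) = [[-3, 2], [1, -1]]  ->  [[944, -691], [1291, -945]]
... * rho(a) = [[0, 1], [-1, 2]]  ->  [[691, -438], [945, -599]]
... * rho(b) = [[-1, -2], [-1, -3]]  ->  [[-253, -68], [-346, -93]]
... * rho(b) = [[-1, -2], [-1, -3]]  ->  [[321, 710], [439, 971]]
... * rho(b) = [[-1, -2], [-1, -3]]  ->  [[-1031, -2772], [-1410, -3791]]
... * rho(a^-1) = [[2, -1], [1, 0]]  ->  [[-4834, 1031], [-6611, 1410]]
... * rho(b^-1) = [[-3, 2], [1, -1]]  ->  [[15533, -10699], [21243, -14632]]
... * rho(b^-1) = [[-3, 2], [1, -1]]  ->  [[-57298, 41765], [-78361, 57118]]
... * rho(a^-1) = [[2, -1], [1, 0]]  ->  [[-72831, 57298], [-99604, 78361]]
... * rho(a^-1) = [[2, -1], [1, 0]]  ->  [[-88364, 72831], [-120847, 99604]]
tr = -88364 + 99604 = 11240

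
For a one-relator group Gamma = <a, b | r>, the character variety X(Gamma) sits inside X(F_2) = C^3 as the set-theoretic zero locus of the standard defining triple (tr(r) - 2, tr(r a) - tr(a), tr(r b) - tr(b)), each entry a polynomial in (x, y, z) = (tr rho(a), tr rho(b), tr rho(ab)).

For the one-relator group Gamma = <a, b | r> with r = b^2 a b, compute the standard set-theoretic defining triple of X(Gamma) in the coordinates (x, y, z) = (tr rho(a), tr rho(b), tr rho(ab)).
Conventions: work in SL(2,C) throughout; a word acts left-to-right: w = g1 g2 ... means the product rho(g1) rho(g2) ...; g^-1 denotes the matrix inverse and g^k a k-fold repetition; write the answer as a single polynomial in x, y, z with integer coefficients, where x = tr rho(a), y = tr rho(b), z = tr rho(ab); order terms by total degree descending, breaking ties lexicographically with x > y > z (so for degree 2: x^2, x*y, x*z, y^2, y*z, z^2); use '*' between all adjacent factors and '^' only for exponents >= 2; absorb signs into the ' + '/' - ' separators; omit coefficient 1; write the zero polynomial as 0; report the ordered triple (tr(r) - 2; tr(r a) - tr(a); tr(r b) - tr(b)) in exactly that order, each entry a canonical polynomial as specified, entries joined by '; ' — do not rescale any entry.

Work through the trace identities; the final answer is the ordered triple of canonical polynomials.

tr(b a b) = tr(b) tr(a b) - tr(a)   [square of b] = y*z - x
tr(b^2 a b) = tr(b) tr(b a b) - tr(b a)   [square of b] = y^2*z - x*y - z
use: tr(a b a b) = tr(b a) tr(b a) - tr(1) = z^2 - 2
apply: tr(a b a) = tr(a) tr(b a) - tr(b) = x*z - y
use: tr(b^2 a b a) = tr(b) tr(a b a b) - tr(a b a) = y*z^2 - x*z - y
tr(b^2 a b^2) = tr(b) tr(b^2 a b) - tr(b^2 a) = y^3*z - x*y^2 - 2*y*z + x
assemble the triple (tr(r) - 2; tr(r a) - x; tr(r b) - y)

y^2*z - x*y - z - 2; y*z^2 - x*z - x - y; y^3*z - x*y^2 - 2*y*z + x - y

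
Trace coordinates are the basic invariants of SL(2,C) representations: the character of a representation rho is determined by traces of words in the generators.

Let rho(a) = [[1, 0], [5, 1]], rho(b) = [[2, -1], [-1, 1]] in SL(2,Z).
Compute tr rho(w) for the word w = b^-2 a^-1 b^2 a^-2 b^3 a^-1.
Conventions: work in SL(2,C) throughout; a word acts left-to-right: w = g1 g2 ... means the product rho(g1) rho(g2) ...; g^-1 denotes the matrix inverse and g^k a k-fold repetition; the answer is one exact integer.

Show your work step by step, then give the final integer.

rho(b^-1) = [[1, 1], [1, 2]]
... * rho(b^-1) = [[1, 1], [1, 2]]  ->  [[2, 3], [3, 5]]
... * rho(a^-1) = [[1, 0], [-5, 1]]  ->  [[-13, 3], [-22, 5]]
... * rho(b) = [[2, -1], [-1, 1]]  ->  [[-29, 16], [-49, 27]]
... * rho(b) = [[2, -1], [-1, 1]]  ->  [[-74, 45], [-125, 76]]
... * rho(a^-1) = [[1, 0], [-5, 1]]  ->  [[-299, 45], [-505, 76]]
... * rho(a^-1) = [[1, 0], [-5, 1]]  ->  [[-524, 45], [-885, 76]]
... * rho(b) = [[2, -1], [-1, 1]]  ->  [[-1093, 569], [-1846, 961]]
... * rho(b) = [[2, -1], [-1, 1]]  ->  [[-2755, 1662], [-4653, 2807]]
... * rho(b) = [[2, -1], [-1, 1]]  ->  [[-7172, 4417], [-12113, 7460]]
... * rho(a^-1) = [[1, 0], [-5, 1]]  ->  [[-29257, 4417], [-49413, 7460]]
tr = -29257 + 7460 = -21797

-21797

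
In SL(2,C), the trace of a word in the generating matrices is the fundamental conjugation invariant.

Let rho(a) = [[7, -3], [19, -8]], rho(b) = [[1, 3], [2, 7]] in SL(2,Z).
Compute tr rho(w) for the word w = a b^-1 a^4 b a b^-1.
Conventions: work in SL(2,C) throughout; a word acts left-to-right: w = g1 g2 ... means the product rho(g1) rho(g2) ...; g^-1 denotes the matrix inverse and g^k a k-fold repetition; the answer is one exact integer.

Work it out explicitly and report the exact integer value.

818

rho(a) = [[7, -3], [19, -8]]
... * rho(b^-1) = [[7, -3], [-2, 1]]  ->  [[55, -24], [149, -65]]
... * rho(a) = [[7, -3], [19, -8]]  ->  [[-71, 27], [-192, 73]]
... * rho(a) = [[7, -3], [19, -8]]  ->  [[16, -3], [43, -8]]
... * rho(a) = [[7, -3], [19, -8]]  ->  [[55, -24], [149, -65]]
... * rho(a) = [[7, -3], [19, -8]]  ->  [[-71, 27], [-192, 73]]
... * rho(b) = [[1, 3], [2, 7]]  ->  [[-17, -24], [-46, -65]]
... * rho(a) = [[7, -3], [19, -8]]  ->  [[-575, 243], [-1557, 658]]
... * rho(b^-1) = [[7, -3], [-2, 1]]  ->  [[-4511, 1968], [-12215, 5329]]
tr = -4511 + 5329 = 818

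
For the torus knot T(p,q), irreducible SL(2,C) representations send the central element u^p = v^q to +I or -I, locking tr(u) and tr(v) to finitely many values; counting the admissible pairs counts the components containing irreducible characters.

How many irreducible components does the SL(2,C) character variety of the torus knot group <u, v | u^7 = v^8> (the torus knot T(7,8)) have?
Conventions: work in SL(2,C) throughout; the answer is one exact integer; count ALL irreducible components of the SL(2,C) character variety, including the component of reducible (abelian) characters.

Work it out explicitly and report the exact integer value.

22

Gamma = < u, v | u^7 = v^8 > (torus knot T(7,8)); the central element u^7 = v^8 acts as +I or -I in any irreducible SL(2,C) representation.
So on each irreducible component the traces are pinned: tr(u) = 2*cos(pi*alpha/7) with 1 <= alpha <= 6, tr(v) = 2*cos(pi*beta/8) with 1 <= beta <= 7.
u^7 = (-1)^alpha I and v^8 = (-1)^beta I must agree, so alpha and beta have equal parity.
Counting: 3 odd alphas x 4 odd betas + 3 even alphas x 3 even betas = 12 + 9 = 21.
Total: 21 irreducible-character components + 1 reducible (abelian) component = 22.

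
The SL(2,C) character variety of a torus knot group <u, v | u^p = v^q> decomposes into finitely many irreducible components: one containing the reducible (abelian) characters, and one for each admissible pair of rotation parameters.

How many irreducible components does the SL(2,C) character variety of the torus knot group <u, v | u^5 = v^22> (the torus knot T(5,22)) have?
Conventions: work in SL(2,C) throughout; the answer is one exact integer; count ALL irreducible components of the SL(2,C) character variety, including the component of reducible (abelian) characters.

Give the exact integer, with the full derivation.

43

In the torus knot group T(5,22), u^5 = v^22 is central, so an irreducible representation sends it to +I or -I (Schur).
On an irreducible component, tr(u) is locked at 2*cos(pi*alpha/5) for some alpha in 1..4, and tr(v) at 2*cos(pi*beta/22) for some beta in 1..21.
Consistency of u^5 = (-1)^alpha I with v^22 = (-1)^beta I forces alpha = beta (mod 2).
Enumerate parity-matched pairs: 2*11 odd-odd plus 2*10 even-even gives 42.
That is 42 components of irreducible characters, and with the reducible (abelian) component the total is 43.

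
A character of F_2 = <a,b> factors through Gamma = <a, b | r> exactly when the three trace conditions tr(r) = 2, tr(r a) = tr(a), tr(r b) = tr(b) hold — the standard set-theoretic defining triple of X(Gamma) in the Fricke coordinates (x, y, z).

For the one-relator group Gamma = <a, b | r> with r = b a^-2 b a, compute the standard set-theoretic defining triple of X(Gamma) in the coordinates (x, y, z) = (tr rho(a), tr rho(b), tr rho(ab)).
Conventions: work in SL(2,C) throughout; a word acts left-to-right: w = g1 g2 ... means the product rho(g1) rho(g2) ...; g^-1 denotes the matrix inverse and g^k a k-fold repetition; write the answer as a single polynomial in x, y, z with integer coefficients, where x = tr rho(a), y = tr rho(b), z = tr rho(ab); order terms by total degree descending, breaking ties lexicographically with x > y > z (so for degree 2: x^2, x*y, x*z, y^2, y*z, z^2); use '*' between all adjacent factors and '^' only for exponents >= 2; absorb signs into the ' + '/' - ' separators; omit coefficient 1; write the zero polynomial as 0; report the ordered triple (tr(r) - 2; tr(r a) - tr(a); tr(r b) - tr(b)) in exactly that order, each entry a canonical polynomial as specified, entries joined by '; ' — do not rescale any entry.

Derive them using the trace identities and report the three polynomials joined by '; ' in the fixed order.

reduce: trace(b a b) = trace(b) trace(a b) - trace(a)   [square of b] = y*z - x
reduce: trace(b a b a) = trace(b a) trace(b a) - trace(1)   [split at a repeated b] = z^2 - 2
reduce: trace(b a b a^-1) = trace(b a b) trace(a) - trace(b a b a)   [inverse elimination on a] = x*y*z - x^2 - z^2 + 2
trace(b a^-2 b a) = trace(b a b a^-1) trace(a) - trace(b a b)   [inverse elimination on a] = x^2*y*z - x^3 - x*z^2 - y*z + 3*x
so trace(a^2 b) = trace(a) trace(b a) - trace(b) = x*z - y
so trace(a^2) = trace(a) trace(a) - trace(1) = x^2 - 2
so trace(b a^2 b) = trace(b) trace(a^2 b) - trace(a^2) = x*y*z - x^2 - y^2 + 2
trace(b a^2 b a) = trace(a) trace(b a b a) - trace(b a b) = x*z^2 - y*z - x
reduce: trace(b a^2 b a^-1) = trace(b a^2 b) trace(a) - trace(b a^2 b a) = x^2*y*z - x^3 - x*y^2 - x*z^2 + y*z + 3*x
trace(b a^-2 b a^2) = trace(b a^2 b a^-1) trace(a) - trace(b a^2 b) = x^3*y*z - x^4 - x^2*y^2 - x^2*z^2 + 4*x^2 + y^2 - 2
reduce: trace(b a b^2) = trace(b) trace(a b^2) - trace(a b) = y^2*z - x*y - z
trace(b a b^2 a) = trace(b) trace(a b a b) - trace(a b a) = y*z^2 - x*z - y
trace(a^-1 b a b^2) = trace(b a b^2) trace(a) - trace(b a b^2 a) = x*y^2*z - x^2*y - y*z^2 + y
reduce: trace(b a^-2 b a b) = trace(a^-1 b a b^2) trace(a) - trace(a^-1 b a b^2 a) = x^2*y^2*z - x^3*y - x*y*z^2 - y^2*z + 2*x*y + z
assemble the triple (trace(r) - 2; trace(r a) - x; trace(r b) - y)

x^2*y*z - x^3 - x*z^2 - y*z + 3*x - 2; x^3*y*z - x^4 - x^2*y^2 - x^2*z^2 + 4*x^2 + y^2 - x - 2; x^2*y^2*z - x^3*y - x*y*z^2 - y^2*z + 2*x*y - y + z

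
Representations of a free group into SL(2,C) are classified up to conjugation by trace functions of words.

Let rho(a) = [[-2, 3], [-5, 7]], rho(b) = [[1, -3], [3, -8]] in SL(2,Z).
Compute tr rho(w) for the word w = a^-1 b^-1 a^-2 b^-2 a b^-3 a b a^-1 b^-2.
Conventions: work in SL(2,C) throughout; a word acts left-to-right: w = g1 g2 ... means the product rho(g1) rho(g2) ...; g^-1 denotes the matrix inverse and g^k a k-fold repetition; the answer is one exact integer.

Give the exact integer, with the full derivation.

rho(a^-1) = [[7, -3], [5, -2]]
... * rho(b^-1) = [[-8, 3], [-3, 1]]  ->  [[-47, 18], [-34, 13]]
... * rho(a^-1) = [[7, -3], [5, -2]]  ->  [[-239, 105], [-173, 76]]
... * rho(a^-1) = [[7, -3], [5, -2]]  ->  [[-1148, 507], [-831, 367]]
... * rho(b^-1) = [[-8, 3], [-3, 1]]  ->  [[7663, -2937], [5547, -2126]]
... * rho(b^-1) = [[-8, 3], [-3, 1]]  ->  [[-52493, 20052], [-37998, 14515]]
... * rho(a) = [[-2, 3], [-5, 7]]  ->  [[4726, -17115], [3421, -12389]]
... * rho(b^-1) = [[-8, 3], [-3, 1]]  ->  [[13537, -2937], [9799, -2126]]
... * rho(b^-1) = [[-8, 3], [-3, 1]]  ->  [[-99485, 37674], [-72014, 27271]]
... * rho(b^-1) = [[-8, 3], [-3, 1]]  ->  [[682858, -260781], [494299, -188771]]
... * rho(a) = [[-2, 3], [-5, 7]]  ->  [[-61811, 223107], [-44743, 161500]]
... * rho(b) = [[1, -3], [3, -8]]  ->  [[607510, -1599423], [439757, -1157771]]
... * rho(a^-1) = [[7, -3], [5, -2]]  ->  [[-3744545, 1376316], [-2710556, 996271]]
... * rho(b^-1) = [[-8, 3], [-3, 1]]  ->  [[25827412, -9857319], [18695635, -7135397]]
... * rho(b^-1) = [[-8, 3], [-3, 1]]  ->  [[-177047339, 67624917], [-128158889, 48951508]]
tr = -177047339 + 48951508 = -128095831

-128095831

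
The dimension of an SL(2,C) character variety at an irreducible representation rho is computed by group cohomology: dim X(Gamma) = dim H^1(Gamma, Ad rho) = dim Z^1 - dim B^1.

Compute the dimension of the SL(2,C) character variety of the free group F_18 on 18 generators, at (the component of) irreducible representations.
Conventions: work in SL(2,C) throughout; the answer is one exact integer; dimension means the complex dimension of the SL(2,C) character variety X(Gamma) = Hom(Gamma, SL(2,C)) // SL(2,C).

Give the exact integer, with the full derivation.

51

The free group F_18: 18 generators, no relators.
A cocycle picks one sl_2 vector per generator freely, giving dim Z^1 = 3*18 = 54.
Irreducibility makes the coboundary map sl_2 -> Z^1 injective (trivial centralizer), so dim B^1 = 3.
Therefore dim X = 54 - 3 = 51.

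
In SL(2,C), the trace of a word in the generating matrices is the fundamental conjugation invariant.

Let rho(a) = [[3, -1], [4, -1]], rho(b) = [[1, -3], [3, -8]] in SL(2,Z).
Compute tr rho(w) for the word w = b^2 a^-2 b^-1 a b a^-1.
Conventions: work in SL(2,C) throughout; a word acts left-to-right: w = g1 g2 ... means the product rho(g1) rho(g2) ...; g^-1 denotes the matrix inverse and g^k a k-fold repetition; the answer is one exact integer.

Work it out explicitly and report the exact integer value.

1322

rho(b) = [[1, -3], [3, -8]]
... * rho(b) = [[1, -3], [3, -8]]  ->  [[-8, 21], [-21, 55]]
... * rho(a^-1) = [[-1, 1], [-4, 3]]  ->  [[-76, 55], [-199, 144]]
... * rho(a^-1) = [[-1, 1], [-4, 3]]  ->  [[-144, 89], [-377, 233]]
... * rho(b^-1) = [[-8, 3], [-3, 1]]  ->  [[885, -343], [2317, -898]]
... * rho(a) = [[3, -1], [4, -1]]  ->  [[1283, -542], [3359, -1419]]
... * rho(b) = [[1, -3], [3, -8]]  ->  [[-343, 487], [-898, 1275]]
... * rho(a^-1) = [[-1, 1], [-4, 3]]  ->  [[-1605, 1118], [-4202, 2927]]
tr = -1605 + 2927 = 1322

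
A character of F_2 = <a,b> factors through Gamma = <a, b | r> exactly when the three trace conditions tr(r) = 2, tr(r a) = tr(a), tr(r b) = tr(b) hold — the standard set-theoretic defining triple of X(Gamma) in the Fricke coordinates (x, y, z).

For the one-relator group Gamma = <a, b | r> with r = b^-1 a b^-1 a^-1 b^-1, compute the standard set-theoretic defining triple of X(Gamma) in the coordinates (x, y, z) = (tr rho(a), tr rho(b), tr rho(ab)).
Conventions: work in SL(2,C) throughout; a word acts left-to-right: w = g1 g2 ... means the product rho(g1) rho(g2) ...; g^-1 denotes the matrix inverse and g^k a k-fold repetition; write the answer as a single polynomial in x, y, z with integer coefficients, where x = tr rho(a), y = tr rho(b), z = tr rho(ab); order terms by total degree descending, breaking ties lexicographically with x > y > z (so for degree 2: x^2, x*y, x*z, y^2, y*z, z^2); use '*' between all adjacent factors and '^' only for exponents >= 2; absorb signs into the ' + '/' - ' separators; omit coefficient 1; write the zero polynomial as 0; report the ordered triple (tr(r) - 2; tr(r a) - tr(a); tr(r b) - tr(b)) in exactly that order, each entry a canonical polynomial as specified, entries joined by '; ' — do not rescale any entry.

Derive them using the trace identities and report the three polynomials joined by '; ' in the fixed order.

x*y^2*z - x^2*y - y*z^2 + y - 2; x^2*y^2*z - x^3*y - 2*x*y*z^2 + x^2*z + z^3 + 2*x*y - x - 3*z; x*y*z - x^2 - z^2 - y + 2

reduce: trace(a b^-1) = trace(a)*trace(b) - trace(a b) = x*y - z
trace(b^-1 a b^-1) = trace(a b^-1)*trace(b) - trace(a) = x*y^2 - y*z - x
trace(a^2) = trace(a)*trace(a) - trace(1) = x^2 - 2
so trace(a^2 b) = trace(a)*trace(b a) - trace(b) = x*z - y
trace(a b^-1 a) = trace(a^2)*trace(b) - trace(a^2 b) = x^2*y - x*z - y
reduce: trace(a b a b) = trace(b a)*trace(b a) - trace(1)   [split at repeated b] = z^2 - 2
reduce: trace(a b^-1 a b) = trace(a b a)*trace(b) - trace(a b a b) = x*y*z - y^2 - z^2 + 2
so trace(b^-1 a b^-1 a) = trace(a b^-1 a)*trace(b) - trace(a b^-1 a b) = x^2*y^2 - 2*x*y*z + z^2 - 2
reduce: trace(b^-1 a b^-1 a^-1) = trace(b^-1 a b^-1)*trace(a) - trace(b^-1 a b^-1 a) = x*y*z - x^2 - z^2 + 2
trace(b^-1 a b^-1 a^-1 b^-1) = trace(b^-1 a b^-1 a^-1)*trace(b) - trace(b^-1 a b^-1 a^-1 b) = x*y^2*z - x^2*y - y*z^2 + y
trace(b^-1 a b^-1 a b^-1) = trace(a b^-1 a b^-1)*trace(b) - trace(a b^-1 a) = x^2*y^3 - 2*x*y^2*z - x^2*y + y*z^2 + x*z - y
so trace(a^3) = trace(a)*trace(a^2) - trace(a) = x^3 - 3*x
so trace(a^3 b) = trace(a)*trace(a b a) - trace(a b) = x^2*z - x*y - z
so trace(a^2 b^-1 a) = trace(a^3)*trace(b) - trace(a^3 b) = x^3*y - x^2*z - 2*x*y + z
trace(b a b) = trace(b)*trace(a b) - trace(a) = y*z - x
reduce: trace(a b a^2 b) = trace(a)*trace(b a b a) - trace(b a b) = x*z^2 - y*z - x
trace(a^2 b^-1 a b) = trace(a b a^2)*trace(b) - trace(a b a^2 b) = x^2*y*z - x*y^2 - x*z^2 + x
trace(a b^-1 a b^-1 a) = trace(a^2 b^-1 a)*trace(b) - trace(a^2 b^-1 a b) = x^3*y^2 - 2*x^2*y*z - x*y^2 + x*z^2 + y*z - x
reduce: trace(a b a b a b) = trace(b a b a)*trace(b a) - trace(a b)   [split at repeated b] = z^3 - 3*z
trace(a b^-1 a b a b) = trace(a b a b a)*trace(b) - trace(a b a b a b) = x*y*z^2 - y^2*z - z^3 - x*y + 3*z
so trace(a b^-1 a b^-1 a b) = trace(a b^-1 a b a)*trace(b) - trace(a b^-1 a b a b) = x^2*y^2*z - x*y^3 - 2*x*y*z^2 + y^2*z + z^3 + 2*x*y - 3*z
trace(b^-1 a b^-1 a b^-1 a) = trace(a b^-1 a b^-1 a)*trace(b) - trace(a b^-1 a b^-1 a b) = x^3*y^3 - 3*x^2*y^2*z + 3*x*y*z^2 - z^3 - 3*x*y + 3*z
reduce: trace(b^-1 a b^-1 a^-1 b^-1 a) = trace(b^-1 a b^-1 a b^-1)*trace(a) - trace(b^-1 a b^-1 a b^-1 a) = x^2*y^2*z - x^3*y - 2*x*y*z^2 + x^2*z + z^3 + 2*x*y - 3*z
assemble the triple (trace(r) - 2; trace(r a) - x; trace(r b) - y)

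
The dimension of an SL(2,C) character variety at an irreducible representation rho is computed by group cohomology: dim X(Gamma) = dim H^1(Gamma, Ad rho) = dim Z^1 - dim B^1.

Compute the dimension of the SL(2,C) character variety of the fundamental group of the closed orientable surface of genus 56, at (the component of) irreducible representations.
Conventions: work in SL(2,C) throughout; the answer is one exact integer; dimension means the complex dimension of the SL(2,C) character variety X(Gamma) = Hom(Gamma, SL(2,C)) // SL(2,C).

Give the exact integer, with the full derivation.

330

Gamma = pi_1(Sigma_56) = < a_1, b_1, ..., a_56, b_56 | prod [a_i, b_i] > has 2g = 112 generators and 1 relator.
Unconstrained cocycle data is one sl_2 vector per generator (336 dimensions), cut by the relator condition d_2(z) = 0.
d_2 is surjective at irreducible rho (its cokernel H^2 is dual to H^0 = 0), so dim Z^1 = 336 - 3 = 333.
Coboundaries contribute dim B^1 = 3 (injective at irreducible rho).
dim X = dim H^1 = 333 - 3 = 330.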